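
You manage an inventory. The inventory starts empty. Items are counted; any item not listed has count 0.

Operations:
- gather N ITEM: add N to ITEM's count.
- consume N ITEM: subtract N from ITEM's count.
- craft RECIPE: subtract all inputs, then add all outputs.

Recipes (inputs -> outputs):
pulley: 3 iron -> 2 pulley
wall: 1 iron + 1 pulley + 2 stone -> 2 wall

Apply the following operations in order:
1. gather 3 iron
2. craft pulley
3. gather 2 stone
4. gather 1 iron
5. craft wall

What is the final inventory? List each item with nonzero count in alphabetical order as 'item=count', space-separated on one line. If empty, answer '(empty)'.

After 1 (gather 3 iron): iron=3
After 2 (craft pulley): pulley=2
After 3 (gather 2 stone): pulley=2 stone=2
After 4 (gather 1 iron): iron=1 pulley=2 stone=2
After 5 (craft wall): pulley=1 wall=2

Answer: pulley=1 wall=2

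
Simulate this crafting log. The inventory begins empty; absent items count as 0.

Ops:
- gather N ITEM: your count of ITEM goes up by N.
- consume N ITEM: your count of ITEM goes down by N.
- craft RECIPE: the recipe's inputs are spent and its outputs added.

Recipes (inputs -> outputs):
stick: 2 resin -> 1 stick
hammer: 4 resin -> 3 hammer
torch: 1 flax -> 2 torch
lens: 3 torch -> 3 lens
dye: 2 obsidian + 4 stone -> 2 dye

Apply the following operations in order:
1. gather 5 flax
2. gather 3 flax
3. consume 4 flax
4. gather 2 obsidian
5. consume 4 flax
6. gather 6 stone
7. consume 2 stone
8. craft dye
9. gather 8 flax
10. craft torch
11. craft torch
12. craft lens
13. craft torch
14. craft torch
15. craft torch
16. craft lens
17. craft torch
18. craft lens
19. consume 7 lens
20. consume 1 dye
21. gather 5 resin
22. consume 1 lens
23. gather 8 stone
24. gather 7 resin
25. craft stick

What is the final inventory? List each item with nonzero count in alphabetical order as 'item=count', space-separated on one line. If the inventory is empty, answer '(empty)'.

After 1 (gather 5 flax): flax=5
After 2 (gather 3 flax): flax=8
After 3 (consume 4 flax): flax=4
After 4 (gather 2 obsidian): flax=4 obsidian=2
After 5 (consume 4 flax): obsidian=2
After 6 (gather 6 stone): obsidian=2 stone=6
After 7 (consume 2 stone): obsidian=2 stone=4
After 8 (craft dye): dye=2
After 9 (gather 8 flax): dye=2 flax=8
After 10 (craft torch): dye=2 flax=7 torch=2
After 11 (craft torch): dye=2 flax=6 torch=4
After 12 (craft lens): dye=2 flax=6 lens=3 torch=1
After 13 (craft torch): dye=2 flax=5 lens=3 torch=3
After 14 (craft torch): dye=2 flax=4 lens=3 torch=5
After 15 (craft torch): dye=2 flax=3 lens=3 torch=7
After 16 (craft lens): dye=2 flax=3 lens=6 torch=4
After 17 (craft torch): dye=2 flax=2 lens=6 torch=6
After 18 (craft lens): dye=2 flax=2 lens=9 torch=3
After 19 (consume 7 lens): dye=2 flax=2 lens=2 torch=3
After 20 (consume 1 dye): dye=1 flax=2 lens=2 torch=3
After 21 (gather 5 resin): dye=1 flax=2 lens=2 resin=5 torch=3
After 22 (consume 1 lens): dye=1 flax=2 lens=1 resin=5 torch=3
After 23 (gather 8 stone): dye=1 flax=2 lens=1 resin=5 stone=8 torch=3
After 24 (gather 7 resin): dye=1 flax=2 lens=1 resin=12 stone=8 torch=3
After 25 (craft stick): dye=1 flax=2 lens=1 resin=10 stick=1 stone=8 torch=3

Answer: dye=1 flax=2 lens=1 resin=10 stick=1 stone=8 torch=3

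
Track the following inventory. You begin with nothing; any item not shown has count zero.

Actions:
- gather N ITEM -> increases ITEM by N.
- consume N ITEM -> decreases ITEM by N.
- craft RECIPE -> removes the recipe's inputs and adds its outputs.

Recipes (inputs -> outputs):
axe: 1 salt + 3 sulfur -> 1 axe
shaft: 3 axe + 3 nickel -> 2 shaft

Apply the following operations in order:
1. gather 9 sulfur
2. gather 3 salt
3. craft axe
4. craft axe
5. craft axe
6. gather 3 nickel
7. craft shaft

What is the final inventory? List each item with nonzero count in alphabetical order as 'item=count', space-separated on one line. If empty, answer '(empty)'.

Answer: shaft=2

Derivation:
After 1 (gather 9 sulfur): sulfur=9
After 2 (gather 3 salt): salt=3 sulfur=9
After 3 (craft axe): axe=1 salt=2 sulfur=6
After 4 (craft axe): axe=2 salt=1 sulfur=3
After 5 (craft axe): axe=3
After 6 (gather 3 nickel): axe=3 nickel=3
After 7 (craft shaft): shaft=2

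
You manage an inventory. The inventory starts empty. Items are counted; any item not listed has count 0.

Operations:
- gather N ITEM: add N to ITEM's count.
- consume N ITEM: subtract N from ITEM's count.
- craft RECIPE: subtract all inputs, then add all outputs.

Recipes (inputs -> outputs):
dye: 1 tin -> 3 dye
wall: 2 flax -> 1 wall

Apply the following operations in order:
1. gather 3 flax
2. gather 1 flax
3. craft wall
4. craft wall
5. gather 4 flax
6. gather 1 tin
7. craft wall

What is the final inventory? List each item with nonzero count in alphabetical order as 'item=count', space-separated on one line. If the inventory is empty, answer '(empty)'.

After 1 (gather 3 flax): flax=3
After 2 (gather 1 flax): flax=4
After 3 (craft wall): flax=2 wall=1
After 4 (craft wall): wall=2
After 5 (gather 4 flax): flax=4 wall=2
After 6 (gather 1 tin): flax=4 tin=1 wall=2
After 7 (craft wall): flax=2 tin=1 wall=3

Answer: flax=2 tin=1 wall=3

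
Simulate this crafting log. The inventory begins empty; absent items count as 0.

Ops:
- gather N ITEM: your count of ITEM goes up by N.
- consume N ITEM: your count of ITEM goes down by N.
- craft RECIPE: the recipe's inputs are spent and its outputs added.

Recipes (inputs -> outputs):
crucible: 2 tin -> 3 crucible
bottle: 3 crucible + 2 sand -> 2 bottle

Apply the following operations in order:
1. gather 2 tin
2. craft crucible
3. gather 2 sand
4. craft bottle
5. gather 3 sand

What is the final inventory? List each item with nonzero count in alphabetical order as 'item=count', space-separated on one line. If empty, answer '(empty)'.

After 1 (gather 2 tin): tin=2
After 2 (craft crucible): crucible=3
After 3 (gather 2 sand): crucible=3 sand=2
After 4 (craft bottle): bottle=2
After 5 (gather 3 sand): bottle=2 sand=3

Answer: bottle=2 sand=3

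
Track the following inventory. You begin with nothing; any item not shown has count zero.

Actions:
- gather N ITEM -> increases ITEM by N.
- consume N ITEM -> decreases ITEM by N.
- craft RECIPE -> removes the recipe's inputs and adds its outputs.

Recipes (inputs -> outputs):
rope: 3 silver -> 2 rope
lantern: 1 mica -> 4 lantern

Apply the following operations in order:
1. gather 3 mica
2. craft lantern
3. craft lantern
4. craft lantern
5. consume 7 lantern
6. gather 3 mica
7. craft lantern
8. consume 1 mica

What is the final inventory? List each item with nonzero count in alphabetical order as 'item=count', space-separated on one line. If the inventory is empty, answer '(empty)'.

After 1 (gather 3 mica): mica=3
After 2 (craft lantern): lantern=4 mica=2
After 3 (craft lantern): lantern=8 mica=1
After 4 (craft lantern): lantern=12
After 5 (consume 7 lantern): lantern=5
After 6 (gather 3 mica): lantern=5 mica=3
After 7 (craft lantern): lantern=9 mica=2
After 8 (consume 1 mica): lantern=9 mica=1

Answer: lantern=9 mica=1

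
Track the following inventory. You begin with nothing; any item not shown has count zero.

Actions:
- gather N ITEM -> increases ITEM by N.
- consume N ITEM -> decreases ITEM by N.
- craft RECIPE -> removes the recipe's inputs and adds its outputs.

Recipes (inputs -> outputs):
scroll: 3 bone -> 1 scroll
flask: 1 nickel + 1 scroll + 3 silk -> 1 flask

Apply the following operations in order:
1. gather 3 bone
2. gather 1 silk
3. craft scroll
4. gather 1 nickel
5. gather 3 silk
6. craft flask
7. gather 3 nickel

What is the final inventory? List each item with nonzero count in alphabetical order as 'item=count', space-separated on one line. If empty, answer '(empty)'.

Answer: flask=1 nickel=3 silk=1

Derivation:
After 1 (gather 3 bone): bone=3
After 2 (gather 1 silk): bone=3 silk=1
After 3 (craft scroll): scroll=1 silk=1
After 4 (gather 1 nickel): nickel=1 scroll=1 silk=1
After 5 (gather 3 silk): nickel=1 scroll=1 silk=4
After 6 (craft flask): flask=1 silk=1
After 7 (gather 3 nickel): flask=1 nickel=3 silk=1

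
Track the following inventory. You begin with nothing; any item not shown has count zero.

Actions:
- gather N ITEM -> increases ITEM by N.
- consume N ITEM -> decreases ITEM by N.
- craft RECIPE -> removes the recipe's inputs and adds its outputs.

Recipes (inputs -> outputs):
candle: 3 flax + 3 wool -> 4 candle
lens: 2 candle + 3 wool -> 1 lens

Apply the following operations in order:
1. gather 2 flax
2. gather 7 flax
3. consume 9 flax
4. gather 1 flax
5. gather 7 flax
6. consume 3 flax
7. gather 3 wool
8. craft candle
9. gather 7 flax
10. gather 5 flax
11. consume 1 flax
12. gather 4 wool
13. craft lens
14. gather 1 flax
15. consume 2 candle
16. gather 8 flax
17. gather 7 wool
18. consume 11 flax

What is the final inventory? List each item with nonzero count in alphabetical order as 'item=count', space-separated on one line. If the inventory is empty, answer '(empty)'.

Answer: flax=11 lens=1 wool=8

Derivation:
After 1 (gather 2 flax): flax=2
After 2 (gather 7 flax): flax=9
After 3 (consume 9 flax): (empty)
After 4 (gather 1 flax): flax=1
After 5 (gather 7 flax): flax=8
After 6 (consume 3 flax): flax=5
After 7 (gather 3 wool): flax=5 wool=3
After 8 (craft candle): candle=4 flax=2
After 9 (gather 7 flax): candle=4 flax=9
After 10 (gather 5 flax): candle=4 flax=14
After 11 (consume 1 flax): candle=4 flax=13
After 12 (gather 4 wool): candle=4 flax=13 wool=4
After 13 (craft lens): candle=2 flax=13 lens=1 wool=1
After 14 (gather 1 flax): candle=2 flax=14 lens=1 wool=1
After 15 (consume 2 candle): flax=14 lens=1 wool=1
After 16 (gather 8 flax): flax=22 lens=1 wool=1
After 17 (gather 7 wool): flax=22 lens=1 wool=8
After 18 (consume 11 flax): flax=11 lens=1 wool=8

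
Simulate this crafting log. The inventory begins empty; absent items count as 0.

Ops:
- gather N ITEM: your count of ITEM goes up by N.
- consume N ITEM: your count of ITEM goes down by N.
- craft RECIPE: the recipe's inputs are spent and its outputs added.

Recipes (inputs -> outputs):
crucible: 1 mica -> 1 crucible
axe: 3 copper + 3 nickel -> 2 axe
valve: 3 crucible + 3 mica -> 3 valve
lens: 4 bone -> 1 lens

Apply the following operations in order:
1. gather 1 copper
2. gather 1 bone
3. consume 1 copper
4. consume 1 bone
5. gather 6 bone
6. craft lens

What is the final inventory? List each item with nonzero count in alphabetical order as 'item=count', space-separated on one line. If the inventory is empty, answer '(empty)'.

Answer: bone=2 lens=1

Derivation:
After 1 (gather 1 copper): copper=1
After 2 (gather 1 bone): bone=1 copper=1
After 3 (consume 1 copper): bone=1
After 4 (consume 1 bone): (empty)
After 5 (gather 6 bone): bone=6
After 6 (craft lens): bone=2 lens=1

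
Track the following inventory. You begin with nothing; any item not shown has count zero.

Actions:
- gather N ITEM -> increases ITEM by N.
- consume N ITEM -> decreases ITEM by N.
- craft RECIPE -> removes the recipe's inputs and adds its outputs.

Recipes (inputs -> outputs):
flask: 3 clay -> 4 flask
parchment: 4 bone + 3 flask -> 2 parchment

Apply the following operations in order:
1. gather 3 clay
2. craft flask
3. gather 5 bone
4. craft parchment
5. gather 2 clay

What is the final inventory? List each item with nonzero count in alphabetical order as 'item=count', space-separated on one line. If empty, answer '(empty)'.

After 1 (gather 3 clay): clay=3
After 2 (craft flask): flask=4
After 3 (gather 5 bone): bone=5 flask=4
After 4 (craft parchment): bone=1 flask=1 parchment=2
After 5 (gather 2 clay): bone=1 clay=2 flask=1 parchment=2

Answer: bone=1 clay=2 flask=1 parchment=2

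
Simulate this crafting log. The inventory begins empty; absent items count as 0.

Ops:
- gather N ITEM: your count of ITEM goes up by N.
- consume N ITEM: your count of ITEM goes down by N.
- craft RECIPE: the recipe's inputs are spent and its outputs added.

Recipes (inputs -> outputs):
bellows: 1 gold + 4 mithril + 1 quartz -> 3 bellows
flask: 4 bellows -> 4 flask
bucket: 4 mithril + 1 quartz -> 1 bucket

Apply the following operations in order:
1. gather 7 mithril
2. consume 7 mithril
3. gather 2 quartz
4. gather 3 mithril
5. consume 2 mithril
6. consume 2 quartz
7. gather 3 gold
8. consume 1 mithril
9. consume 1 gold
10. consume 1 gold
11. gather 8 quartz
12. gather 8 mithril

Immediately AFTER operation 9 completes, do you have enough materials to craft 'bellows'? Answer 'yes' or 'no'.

Answer: no

Derivation:
After 1 (gather 7 mithril): mithril=7
After 2 (consume 7 mithril): (empty)
After 3 (gather 2 quartz): quartz=2
After 4 (gather 3 mithril): mithril=3 quartz=2
After 5 (consume 2 mithril): mithril=1 quartz=2
After 6 (consume 2 quartz): mithril=1
After 7 (gather 3 gold): gold=3 mithril=1
After 8 (consume 1 mithril): gold=3
After 9 (consume 1 gold): gold=2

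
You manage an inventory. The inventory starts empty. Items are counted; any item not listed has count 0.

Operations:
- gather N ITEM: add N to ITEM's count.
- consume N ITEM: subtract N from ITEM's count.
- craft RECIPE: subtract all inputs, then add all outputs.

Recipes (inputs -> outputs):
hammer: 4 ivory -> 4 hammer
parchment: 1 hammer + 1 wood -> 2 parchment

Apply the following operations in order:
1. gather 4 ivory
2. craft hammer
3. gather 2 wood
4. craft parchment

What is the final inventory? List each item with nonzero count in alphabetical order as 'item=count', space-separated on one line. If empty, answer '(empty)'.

Answer: hammer=3 parchment=2 wood=1

Derivation:
After 1 (gather 4 ivory): ivory=4
After 2 (craft hammer): hammer=4
After 3 (gather 2 wood): hammer=4 wood=2
After 4 (craft parchment): hammer=3 parchment=2 wood=1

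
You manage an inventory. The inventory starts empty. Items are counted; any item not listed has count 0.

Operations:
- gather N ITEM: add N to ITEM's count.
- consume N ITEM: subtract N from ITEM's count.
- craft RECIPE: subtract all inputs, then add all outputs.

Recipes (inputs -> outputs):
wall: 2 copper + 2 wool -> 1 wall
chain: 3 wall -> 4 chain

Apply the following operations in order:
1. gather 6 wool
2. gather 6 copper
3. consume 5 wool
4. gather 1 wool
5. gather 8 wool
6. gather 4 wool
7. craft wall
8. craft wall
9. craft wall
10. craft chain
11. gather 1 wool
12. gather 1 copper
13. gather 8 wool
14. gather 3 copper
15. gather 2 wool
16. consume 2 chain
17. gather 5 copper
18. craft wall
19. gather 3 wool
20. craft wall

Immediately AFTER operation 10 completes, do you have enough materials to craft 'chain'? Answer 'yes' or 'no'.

Answer: no

Derivation:
After 1 (gather 6 wool): wool=6
After 2 (gather 6 copper): copper=6 wool=6
After 3 (consume 5 wool): copper=6 wool=1
After 4 (gather 1 wool): copper=6 wool=2
After 5 (gather 8 wool): copper=6 wool=10
After 6 (gather 4 wool): copper=6 wool=14
After 7 (craft wall): copper=4 wall=1 wool=12
After 8 (craft wall): copper=2 wall=2 wool=10
After 9 (craft wall): wall=3 wool=8
After 10 (craft chain): chain=4 wool=8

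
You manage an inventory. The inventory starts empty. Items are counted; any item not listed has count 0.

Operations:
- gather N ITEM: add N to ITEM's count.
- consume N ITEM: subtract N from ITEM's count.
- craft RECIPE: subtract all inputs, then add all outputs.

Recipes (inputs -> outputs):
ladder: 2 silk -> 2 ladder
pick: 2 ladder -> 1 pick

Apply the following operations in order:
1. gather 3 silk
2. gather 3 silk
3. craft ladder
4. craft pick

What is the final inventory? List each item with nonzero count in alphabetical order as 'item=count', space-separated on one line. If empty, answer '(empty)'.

After 1 (gather 3 silk): silk=3
After 2 (gather 3 silk): silk=6
After 3 (craft ladder): ladder=2 silk=4
After 4 (craft pick): pick=1 silk=4

Answer: pick=1 silk=4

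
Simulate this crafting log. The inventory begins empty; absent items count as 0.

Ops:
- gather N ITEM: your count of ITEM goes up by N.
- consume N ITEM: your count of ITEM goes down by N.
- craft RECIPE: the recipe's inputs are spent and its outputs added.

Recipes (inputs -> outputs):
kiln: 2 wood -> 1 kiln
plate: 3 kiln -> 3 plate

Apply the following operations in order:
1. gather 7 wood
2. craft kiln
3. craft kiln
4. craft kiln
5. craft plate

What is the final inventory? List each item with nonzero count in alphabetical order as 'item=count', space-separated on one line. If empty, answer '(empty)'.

Answer: plate=3 wood=1

Derivation:
After 1 (gather 7 wood): wood=7
After 2 (craft kiln): kiln=1 wood=5
After 3 (craft kiln): kiln=2 wood=3
After 4 (craft kiln): kiln=3 wood=1
After 5 (craft plate): plate=3 wood=1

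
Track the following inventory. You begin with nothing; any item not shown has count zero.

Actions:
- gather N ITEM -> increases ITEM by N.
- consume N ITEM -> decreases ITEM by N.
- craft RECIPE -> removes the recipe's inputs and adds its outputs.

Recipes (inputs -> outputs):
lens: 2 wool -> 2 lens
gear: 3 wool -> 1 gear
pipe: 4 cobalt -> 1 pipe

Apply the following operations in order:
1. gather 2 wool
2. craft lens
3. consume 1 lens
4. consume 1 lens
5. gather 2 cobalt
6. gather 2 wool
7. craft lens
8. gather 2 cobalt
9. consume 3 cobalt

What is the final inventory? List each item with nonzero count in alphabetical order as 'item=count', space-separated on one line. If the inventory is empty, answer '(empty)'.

Answer: cobalt=1 lens=2

Derivation:
After 1 (gather 2 wool): wool=2
After 2 (craft lens): lens=2
After 3 (consume 1 lens): lens=1
After 4 (consume 1 lens): (empty)
After 5 (gather 2 cobalt): cobalt=2
After 6 (gather 2 wool): cobalt=2 wool=2
After 7 (craft lens): cobalt=2 lens=2
After 8 (gather 2 cobalt): cobalt=4 lens=2
After 9 (consume 3 cobalt): cobalt=1 lens=2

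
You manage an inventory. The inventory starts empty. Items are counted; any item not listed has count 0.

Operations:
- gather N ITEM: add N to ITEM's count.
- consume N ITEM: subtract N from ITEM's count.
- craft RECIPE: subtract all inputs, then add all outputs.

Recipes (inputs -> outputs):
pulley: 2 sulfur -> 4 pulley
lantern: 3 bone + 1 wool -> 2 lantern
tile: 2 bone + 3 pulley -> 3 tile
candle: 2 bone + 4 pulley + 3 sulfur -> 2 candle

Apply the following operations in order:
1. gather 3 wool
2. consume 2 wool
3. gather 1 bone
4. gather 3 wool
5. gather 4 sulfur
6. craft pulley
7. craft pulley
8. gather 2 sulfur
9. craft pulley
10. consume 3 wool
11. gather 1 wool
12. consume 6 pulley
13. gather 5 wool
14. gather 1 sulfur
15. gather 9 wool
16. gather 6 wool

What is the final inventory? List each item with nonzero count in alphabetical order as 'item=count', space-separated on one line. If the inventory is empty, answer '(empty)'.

Answer: bone=1 pulley=6 sulfur=1 wool=22

Derivation:
After 1 (gather 3 wool): wool=3
After 2 (consume 2 wool): wool=1
After 3 (gather 1 bone): bone=1 wool=1
After 4 (gather 3 wool): bone=1 wool=4
After 5 (gather 4 sulfur): bone=1 sulfur=4 wool=4
After 6 (craft pulley): bone=1 pulley=4 sulfur=2 wool=4
After 7 (craft pulley): bone=1 pulley=8 wool=4
After 8 (gather 2 sulfur): bone=1 pulley=8 sulfur=2 wool=4
After 9 (craft pulley): bone=1 pulley=12 wool=4
After 10 (consume 3 wool): bone=1 pulley=12 wool=1
After 11 (gather 1 wool): bone=1 pulley=12 wool=2
After 12 (consume 6 pulley): bone=1 pulley=6 wool=2
After 13 (gather 5 wool): bone=1 pulley=6 wool=7
After 14 (gather 1 sulfur): bone=1 pulley=6 sulfur=1 wool=7
After 15 (gather 9 wool): bone=1 pulley=6 sulfur=1 wool=16
After 16 (gather 6 wool): bone=1 pulley=6 sulfur=1 wool=22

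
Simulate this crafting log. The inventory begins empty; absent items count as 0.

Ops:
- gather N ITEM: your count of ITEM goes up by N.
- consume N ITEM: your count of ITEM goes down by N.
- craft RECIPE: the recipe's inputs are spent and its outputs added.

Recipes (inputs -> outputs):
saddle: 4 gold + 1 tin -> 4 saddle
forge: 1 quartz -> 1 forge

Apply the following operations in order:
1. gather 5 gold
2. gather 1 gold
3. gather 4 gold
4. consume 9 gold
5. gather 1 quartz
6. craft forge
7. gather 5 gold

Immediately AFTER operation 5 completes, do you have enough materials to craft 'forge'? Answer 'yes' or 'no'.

After 1 (gather 5 gold): gold=5
After 2 (gather 1 gold): gold=6
After 3 (gather 4 gold): gold=10
After 4 (consume 9 gold): gold=1
After 5 (gather 1 quartz): gold=1 quartz=1

Answer: yes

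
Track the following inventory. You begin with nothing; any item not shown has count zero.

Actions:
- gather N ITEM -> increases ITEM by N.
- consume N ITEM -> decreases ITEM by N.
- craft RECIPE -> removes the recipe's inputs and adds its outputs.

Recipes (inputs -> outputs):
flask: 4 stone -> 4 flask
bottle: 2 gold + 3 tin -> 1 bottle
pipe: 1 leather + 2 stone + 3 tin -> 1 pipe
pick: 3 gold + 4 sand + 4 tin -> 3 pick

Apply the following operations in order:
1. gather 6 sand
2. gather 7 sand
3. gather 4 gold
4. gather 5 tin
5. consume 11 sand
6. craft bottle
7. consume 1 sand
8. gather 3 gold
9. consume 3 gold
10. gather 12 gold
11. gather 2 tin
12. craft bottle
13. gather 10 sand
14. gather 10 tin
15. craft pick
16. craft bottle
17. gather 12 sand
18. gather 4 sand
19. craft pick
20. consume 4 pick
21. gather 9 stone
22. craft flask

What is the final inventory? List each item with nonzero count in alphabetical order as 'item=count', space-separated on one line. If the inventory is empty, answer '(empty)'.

Answer: bottle=3 flask=4 gold=4 pick=2 sand=19 stone=5

Derivation:
After 1 (gather 6 sand): sand=6
After 2 (gather 7 sand): sand=13
After 3 (gather 4 gold): gold=4 sand=13
After 4 (gather 5 tin): gold=4 sand=13 tin=5
After 5 (consume 11 sand): gold=4 sand=2 tin=5
After 6 (craft bottle): bottle=1 gold=2 sand=2 tin=2
After 7 (consume 1 sand): bottle=1 gold=2 sand=1 tin=2
After 8 (gather 3 gold): bottle=1 gold=5 sand=1 tin=2
After 9 (consume 3 gold): bottle=1 gold=2 sand=1 tin=2
After 10 (gather 12 gold): bottle=1 gold=14 sand=1 tin=2
After 11 (gather 2 tin): bottle=1 gold=14 sand=1 tin=4
After 12 (craft bottle): bottle=2 gold=12 sand=1 tin=1
After 13 (gather 10 sand): bottle=2 gold=12 sand=11 tin=1
After 14 (gather 10 tin): bottle=2 gold=12 sand=11 tin=11
After 15 (craft pick): bottle=2 gold=9 pick=3 sand=7 tin=7
After 16 (craft bottle): bottle=3 gold=7 pick=3 sand=7 tin=4
After 17 (gather 12 sand): bottle=3 gold=7 pick=3 sand=19 tin=4
After 18 (gather 4 sand): bottle=3 gold=7 pick=3 sand=23 tin=4
After 19 (craft pick): bottle=3 gold=4 pick=6 sand=19
After 20 (consume 4 pick): bottle=3 gold=4 pick=2 sand=19
After 21 (gather 9 stone): bottle=3 gold=4 pick=2 sand=19 stone=9
After 22 (craft flask): bottle=3 flask=4 gold=4 pick=2 sand=19 stone=5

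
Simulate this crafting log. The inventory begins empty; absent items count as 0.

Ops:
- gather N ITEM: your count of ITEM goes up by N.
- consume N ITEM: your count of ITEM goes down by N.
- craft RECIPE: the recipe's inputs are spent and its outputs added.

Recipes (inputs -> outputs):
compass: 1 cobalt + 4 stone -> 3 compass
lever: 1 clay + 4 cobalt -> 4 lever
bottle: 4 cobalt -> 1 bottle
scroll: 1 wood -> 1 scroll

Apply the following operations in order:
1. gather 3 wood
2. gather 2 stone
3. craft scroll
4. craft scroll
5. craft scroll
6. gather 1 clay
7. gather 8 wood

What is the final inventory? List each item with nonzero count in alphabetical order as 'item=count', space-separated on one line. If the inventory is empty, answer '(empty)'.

After 1 (gather 3 wood): wood=3
After 2 (gather 2 stone): stone=2 wood=3
After 3 (craft scroll): scroll=1 stone=2 wood=2
After 4 (craft scroll): scroll=2 stone=2 wood=1
After 5 (craft scroll): scroll=3 stone=2
After 6 (gather 1 clay): clay=1 scroll=3 stone=2
After 7 (gather 8 wood): clay=1 scroll=3 stone=2 wood=8

Answer: clay=1 scroll=3 stone=2 wood=8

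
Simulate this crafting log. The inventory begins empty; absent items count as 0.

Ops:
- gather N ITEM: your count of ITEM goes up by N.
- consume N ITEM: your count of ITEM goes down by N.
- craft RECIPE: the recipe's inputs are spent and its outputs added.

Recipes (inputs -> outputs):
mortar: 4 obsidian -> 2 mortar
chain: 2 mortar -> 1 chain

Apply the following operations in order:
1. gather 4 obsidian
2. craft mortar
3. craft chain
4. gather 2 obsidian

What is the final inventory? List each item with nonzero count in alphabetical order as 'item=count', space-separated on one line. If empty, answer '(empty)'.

After 1 (gather 4 obsidian): obsidian=4
After 2 (craft mortar): mortar=2
After 3 (craft chain): chain=1
After 4 (gather 2 obsidian): chain=1 obsidian=2

Answer: chain=1 obsidian=2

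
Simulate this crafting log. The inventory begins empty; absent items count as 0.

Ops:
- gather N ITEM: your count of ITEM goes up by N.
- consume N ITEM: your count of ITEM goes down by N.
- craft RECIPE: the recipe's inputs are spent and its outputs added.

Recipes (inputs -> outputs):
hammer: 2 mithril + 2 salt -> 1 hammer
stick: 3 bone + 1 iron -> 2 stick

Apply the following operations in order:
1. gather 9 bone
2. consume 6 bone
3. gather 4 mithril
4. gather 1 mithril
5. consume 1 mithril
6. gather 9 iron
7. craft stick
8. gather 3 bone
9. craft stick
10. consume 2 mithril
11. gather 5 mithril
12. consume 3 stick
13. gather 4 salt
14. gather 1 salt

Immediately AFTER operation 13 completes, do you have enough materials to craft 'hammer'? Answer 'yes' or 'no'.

After 1 (gather 9 bone): bone=9
After 2 (consume 6 bone): bone=3
After 3 (gather 4 mithril): bone=3 mithril=4
After 4 (gather 1 mithril): bone=3 mithril=5
After 5 (consume 1 mithril): bone=3 mithril=4
After 6 (gather 9 iron): bone=3 iron=9 mithril=4
After 7 (craft stick): iron=8 mithril=4 stick=2
After 8 (gather 3 bone): bone=3 iron=8 mithril=4 stick=2
After 9 (craft stick): iron=7 mithril=4 stick=4
After 10 (consume 2 mithril): iron=7 mithril=2 stick=4
After 11 (gather 5 mithril): iron=7 mithril=7 stick=4
After 12 (consume 3 stick): iron=7 mithril=7 stick=1
After 13 (gather 4 salt): iron=7 mithril=7 salt=4 stick=1

Answer: yes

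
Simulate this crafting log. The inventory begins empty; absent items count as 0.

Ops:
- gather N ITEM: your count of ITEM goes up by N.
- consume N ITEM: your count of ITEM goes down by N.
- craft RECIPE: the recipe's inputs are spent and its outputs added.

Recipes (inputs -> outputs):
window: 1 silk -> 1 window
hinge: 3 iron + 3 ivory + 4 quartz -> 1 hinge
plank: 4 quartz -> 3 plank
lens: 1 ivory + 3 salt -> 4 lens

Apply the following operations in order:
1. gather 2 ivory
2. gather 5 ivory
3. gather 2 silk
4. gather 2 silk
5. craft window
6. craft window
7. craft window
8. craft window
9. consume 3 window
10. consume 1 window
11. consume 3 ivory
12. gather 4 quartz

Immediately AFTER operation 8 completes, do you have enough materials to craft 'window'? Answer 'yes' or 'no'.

After 1 (gather 2 ivory): ivory=2
After 2 (gather 5 ivory): ivory=7
After 3 (gather 2 silk): ivory=7 silk=2
After 4 (gather 2 silk): ivory=7 silk=4
After 5 (craft window): ivory=7 silk=3 window=1
After 6 (craft window): ivory=7 silk=2 window=2
After 7 (craft window): ivory=7 silk=1 window=3
After 8 (craft window): ivory=7 window=4

Answer: no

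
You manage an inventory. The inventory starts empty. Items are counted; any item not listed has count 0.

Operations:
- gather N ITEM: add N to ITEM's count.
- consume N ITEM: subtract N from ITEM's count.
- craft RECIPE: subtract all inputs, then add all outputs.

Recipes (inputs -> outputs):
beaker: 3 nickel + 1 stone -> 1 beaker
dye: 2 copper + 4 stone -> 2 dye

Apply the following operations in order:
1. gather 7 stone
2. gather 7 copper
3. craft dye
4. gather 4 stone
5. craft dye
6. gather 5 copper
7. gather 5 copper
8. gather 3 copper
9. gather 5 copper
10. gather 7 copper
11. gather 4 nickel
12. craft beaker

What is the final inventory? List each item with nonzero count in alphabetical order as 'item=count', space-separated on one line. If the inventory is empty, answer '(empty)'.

Answer: beaker=1 copper=28 dye=4 nickel=1 stone=2

Derivation:
After 1 (gather 7 stone): stone=7
After 2 (gather 7 copper): copper=7 stone=7
After 3 (craft dye): copper=5 dye=2 stone=3
After 4 (gather 4 stone): copper=5 dye=2 stone=7
After 5 (craft dye): copper=3 dye=4 stone=3
After 6 (gather 5 copper): copper=8 dye=4 stone=3
After 7 (gather 5 copper): copper=13 dye=4 stone=3
After 8 (gather 3 copper): copper=16 dye=4 stone=3
After 9 (gather 5 copper): copper=21 dye=4 stone=3
After 10 (gather 7 copper): copper=28 dye=4 stone=3
After 11 (gather 4 nickel): copper=28 dye=4 nickel=4 stone=3
After 12 (craft beaker): beaker=1 copper=28 dye=4 nickel=1 stone=2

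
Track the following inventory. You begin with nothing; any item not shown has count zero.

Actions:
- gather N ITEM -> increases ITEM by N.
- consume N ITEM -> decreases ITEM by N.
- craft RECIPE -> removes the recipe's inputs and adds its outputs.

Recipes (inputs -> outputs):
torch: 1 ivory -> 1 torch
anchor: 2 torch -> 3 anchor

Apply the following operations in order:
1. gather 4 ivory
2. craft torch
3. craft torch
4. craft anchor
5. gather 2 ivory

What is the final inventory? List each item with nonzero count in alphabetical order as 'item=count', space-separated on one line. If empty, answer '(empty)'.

Answer: anchor=3 ivory=4

Derivation:
After 1 (gather 4 ivory): ivory=4
After 2 (craft torch): ivory=3 torch=1
After 3 (craft torch): ivory=2 torch=2
After 4 (craft anchor): anchor=3 ivory=2
After 5 (gather 2 ivory): anchor=3 ivory=4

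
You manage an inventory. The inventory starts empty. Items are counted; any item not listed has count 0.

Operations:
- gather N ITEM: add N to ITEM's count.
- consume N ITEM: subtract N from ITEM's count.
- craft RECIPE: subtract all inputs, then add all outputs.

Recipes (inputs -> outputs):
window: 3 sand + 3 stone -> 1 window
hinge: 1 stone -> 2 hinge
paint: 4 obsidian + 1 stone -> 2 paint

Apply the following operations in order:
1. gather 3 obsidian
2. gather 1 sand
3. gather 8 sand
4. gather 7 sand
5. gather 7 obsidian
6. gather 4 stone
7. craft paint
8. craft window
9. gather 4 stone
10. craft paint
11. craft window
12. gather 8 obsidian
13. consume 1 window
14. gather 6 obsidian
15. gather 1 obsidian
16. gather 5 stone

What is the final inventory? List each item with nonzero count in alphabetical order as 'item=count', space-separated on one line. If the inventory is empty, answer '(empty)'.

Answer: obsidian=17 paint=4 sand=10 stone=5 window=1

Derivation:
After 1 (gather 3 obsidian): obsidian=3
After 2 (gather 1 sand): obsidian=3 sand=1
After 3 (gather 8 sand): obsidian=3 sand=9
After 4 (gather 7 sand): obsidian=3 sand=16
After 5 (gather 7 obsidian): obsidian=10 sand=16
After 6 (gather 4 stone): obsidian=10 sand=16 stone=4
After 7 (craft paint): obsidian=6 paint=2 sand=16 stone=3
After 8 (craft window): obsidian=6 paint=2 sand=13 window=1
After 9 (gather 4 stone): obsidian=6 paint=2 sand=13 stone=4 window=1
After 10 (craft paint): obsidian=2 paint=4 sand=13 stone=3 window=1
After 11 (craft window): obsidian=2 paint=4 sand=10 window=2
After 12 (gather 8 obsidian): obsidian=10 paint=4 sand=10 window=2
After 13 (consume 1 window): obsidian=10 paint=4 sand=10 window=1
After 14 (gather 6 obsidian): obsidian=16 paint=4 sand=10 window=1
After 15 (gather 1 obsidian): obsidian=17 paint=4 sand=10 window=1
After 16 (gather 5 stone): obsidian=17 paint=4 sand=10 stone=5 window=1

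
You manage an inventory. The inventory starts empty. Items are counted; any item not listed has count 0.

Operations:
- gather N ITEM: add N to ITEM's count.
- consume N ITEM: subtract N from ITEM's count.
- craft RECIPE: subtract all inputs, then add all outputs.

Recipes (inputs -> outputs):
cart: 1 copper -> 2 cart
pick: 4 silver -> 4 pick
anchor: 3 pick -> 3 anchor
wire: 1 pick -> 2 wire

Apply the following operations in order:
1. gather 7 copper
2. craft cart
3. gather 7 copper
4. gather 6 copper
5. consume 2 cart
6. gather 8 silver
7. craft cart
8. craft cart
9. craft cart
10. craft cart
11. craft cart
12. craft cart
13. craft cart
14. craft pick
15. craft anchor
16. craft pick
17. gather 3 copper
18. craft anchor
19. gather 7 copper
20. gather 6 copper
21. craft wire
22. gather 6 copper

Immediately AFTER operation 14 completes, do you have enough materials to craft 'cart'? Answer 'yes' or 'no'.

Answer: yes

Derivation:
After 1 (gather 7 copper): copper=7
After 2 (craft cart): cart=2 copper=6
After 3 (gather 7 copper): cart=2 copper=13
After 4 (gather 6 copper): cart=2 copper=19
After 5 (consume 2 cart): copper=19
After 6 (gather 8 silver): copper=19 silver=8
After 7 (craft cart): cart=2 copper=18 silver=8
After 8 (craft cart): cart=4 copper=17 silver=8
After 9 (craft cart): cart=6 copper=16 silver=8
After 10 (craft cart): cart=8 copper=15 silver=8
After 11 (craft cart): cart=10 copper=14 silver=8
After 12 (craft cart): cart=12 copper=13 silver=8
After 13 (craft cart): cart=14 copper=12 silver=8
After 14 (craft pick): cart=14 copper=12 pick=4 silver=4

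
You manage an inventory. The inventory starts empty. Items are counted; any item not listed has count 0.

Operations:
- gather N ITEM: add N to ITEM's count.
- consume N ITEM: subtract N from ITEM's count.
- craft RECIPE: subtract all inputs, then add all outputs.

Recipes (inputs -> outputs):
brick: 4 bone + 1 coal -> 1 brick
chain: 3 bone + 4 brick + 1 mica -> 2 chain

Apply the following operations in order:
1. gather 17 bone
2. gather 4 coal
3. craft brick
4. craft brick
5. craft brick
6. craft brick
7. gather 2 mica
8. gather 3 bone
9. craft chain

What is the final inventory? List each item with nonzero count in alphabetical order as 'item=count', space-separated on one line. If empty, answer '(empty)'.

After 1 (gather 17 bone): bone=17
After 2 (gather 4 coal): bone=17 coal=4
After 3 (craft brick): bone=13 brick=1 coal=3
After 4 (craft brick): bone=9 brick=2 coal=2
After 5 (craft brick): bone=5 brick=3 coal=1
After 6 (craft brick): bone=1 brick=4
After 7 (gather 2 mica): bone=1 brick=4 mica=2
After 8 (gather 3 bone): bone=4 brick=4 mica=2
After 9 (craft chain): bone=1 chain=2 mica=1

Answer: bone=1 chain=2 mica=1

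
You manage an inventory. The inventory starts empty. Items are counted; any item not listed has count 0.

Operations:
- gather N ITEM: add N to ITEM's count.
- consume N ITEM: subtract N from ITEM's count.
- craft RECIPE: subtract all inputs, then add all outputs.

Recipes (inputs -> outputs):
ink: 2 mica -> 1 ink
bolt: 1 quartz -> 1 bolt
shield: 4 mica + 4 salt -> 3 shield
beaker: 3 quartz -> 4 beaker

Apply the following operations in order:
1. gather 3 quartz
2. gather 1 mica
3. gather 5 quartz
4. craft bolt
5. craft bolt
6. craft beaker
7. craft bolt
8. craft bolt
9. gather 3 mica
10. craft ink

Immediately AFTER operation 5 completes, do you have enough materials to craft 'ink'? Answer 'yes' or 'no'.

After 1 (gather 3 quartz): quartz=3
After 2 (gather 1 mica): mica=1 quartz=3
After 3 (gather 5 quartz): mica=1 quartz=8
After 4 (craft bolt): bolt=1 mica=1 quartz=7
After 5 (craft bolt): bolt=2 mica=1 quartz=6

Answer: no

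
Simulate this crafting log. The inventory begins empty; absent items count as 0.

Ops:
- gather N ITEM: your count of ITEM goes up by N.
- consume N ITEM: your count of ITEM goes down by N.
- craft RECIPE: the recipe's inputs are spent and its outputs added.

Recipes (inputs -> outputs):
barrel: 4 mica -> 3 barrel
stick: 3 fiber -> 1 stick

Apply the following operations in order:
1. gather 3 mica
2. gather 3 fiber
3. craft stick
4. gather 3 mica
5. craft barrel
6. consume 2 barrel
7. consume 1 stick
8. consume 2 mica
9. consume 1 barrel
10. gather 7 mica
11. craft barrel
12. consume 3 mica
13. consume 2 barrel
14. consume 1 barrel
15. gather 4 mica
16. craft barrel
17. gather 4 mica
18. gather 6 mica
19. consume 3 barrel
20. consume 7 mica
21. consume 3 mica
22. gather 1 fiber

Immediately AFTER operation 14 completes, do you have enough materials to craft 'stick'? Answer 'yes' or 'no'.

Answer: no

Derivation:
After 1 (gather 3 mica): mica=3
After 2 (gather 3 fiber): fiber=3 mica=3
After 3 (craft stick): mica=3 stick=1
After 4 (gather 3 mica): mica=6 stick=1
After 5 (craft barrel): barrel=3 mica=2 stick=1
After 6 (consume 2 barrel): barrel=1 mica=2 stick=1
After 7 (consume 1 stick): barrel=1 mica=2
After 8 (consume 2 mica): barrel=1
After 9 (consume 1 barrel): (empty)
After 10 (gather 7 mica): mica=7
After 11 (craft barrel): barrel=3 mica=3
After 12 (consume 3 mica): barrel=3
After 13 (consume 2 barrel): barrel=1
After 14 (consume 1 barrel): (empty)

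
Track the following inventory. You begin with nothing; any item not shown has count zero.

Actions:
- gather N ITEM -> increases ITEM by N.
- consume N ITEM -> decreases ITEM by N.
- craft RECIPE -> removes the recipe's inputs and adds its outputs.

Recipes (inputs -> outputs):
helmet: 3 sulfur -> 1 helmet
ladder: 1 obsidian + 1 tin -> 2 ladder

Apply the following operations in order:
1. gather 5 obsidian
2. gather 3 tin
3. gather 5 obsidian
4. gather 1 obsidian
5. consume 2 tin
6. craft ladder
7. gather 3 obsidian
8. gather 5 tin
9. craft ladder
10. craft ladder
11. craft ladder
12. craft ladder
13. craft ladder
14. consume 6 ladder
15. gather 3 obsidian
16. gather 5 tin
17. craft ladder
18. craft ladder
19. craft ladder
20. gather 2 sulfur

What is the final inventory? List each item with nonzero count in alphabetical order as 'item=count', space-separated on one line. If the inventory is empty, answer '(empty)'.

Answer: ladder=12 obsidian=8 sulfur=2 tin=2

Derivation:
After 1 (gather 5 obsidian): obsidian=5
After 2 (gather 3 tin): obsidian=5 tin=3
After 3 (gather 5 obsidian): obsidian=10 tin=3
After 4 (gather 1 obsidian): obsidian=11 tin=3
After 5 (consume 2 tin): obsidian=11 tin=1
After 6 (craft ladder): ladder=2 obsidian=10
After 7 (gather 3 obsidian): ladder=2 obsidian=13
After 8 (gather 5 tin): ladder=2 obsidian=13 tin=5
After 9 (craft ladder): ladder=4 obsidian=12 tin=4
After 10 (craft ladder): ladder=6 obsidian=11 tin=3
After 11 (craft ladder): ladder=8 obsidian=10 tin=2
After 12 (craft ladder): ladder=10 obsidian=9 tin=1
After 13 (craft ladder): ladder=12 obsidian=8
After 14 (consume 6 ladder): ladder=6 obsidian=8
After 15 (gather 3 obsidian): ladder=6 obsidian=11
After 16 (gather 5 tin): ladder=6 obsidian=11 tin=5
After 17 (craft ladder): ladder=8 obsidian=10 tin=4
After 18 (craft ladder): ladder=10 obsidian=9 tin=3
After 19 (craft ladder): ladder=12 obsidian=8 tin=2
After 20 (gather 2 sulfur): ladder=12 obsidian=8 sulfur=2 tin=2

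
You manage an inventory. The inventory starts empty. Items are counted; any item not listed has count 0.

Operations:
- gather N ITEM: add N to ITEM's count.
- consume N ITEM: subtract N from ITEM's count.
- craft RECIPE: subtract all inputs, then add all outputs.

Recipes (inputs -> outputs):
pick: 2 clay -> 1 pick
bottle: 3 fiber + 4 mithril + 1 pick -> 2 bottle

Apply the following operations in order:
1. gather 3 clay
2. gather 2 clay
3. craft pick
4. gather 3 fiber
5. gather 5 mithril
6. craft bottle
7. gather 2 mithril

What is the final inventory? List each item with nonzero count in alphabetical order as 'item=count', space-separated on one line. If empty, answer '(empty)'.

After 1 (gather 3 clay): clay=3
After 2 (gather 2 clay): clay=5
After 3 (craft pick): clay=3 pick=1
After 4 (gather 3 fiber): clay=3 fiber=3 pick=1
After 5 (gather 5 mithril): clay=3 fiber=3 mithril=5 pick=1
After 6 (craft bottle): bottle=2 clay=3 mithril=1
After 7 (gather 2 mithril): bottle=2 clay=3 mithril=3

Answer: bottle=2 clay=3 mithril=3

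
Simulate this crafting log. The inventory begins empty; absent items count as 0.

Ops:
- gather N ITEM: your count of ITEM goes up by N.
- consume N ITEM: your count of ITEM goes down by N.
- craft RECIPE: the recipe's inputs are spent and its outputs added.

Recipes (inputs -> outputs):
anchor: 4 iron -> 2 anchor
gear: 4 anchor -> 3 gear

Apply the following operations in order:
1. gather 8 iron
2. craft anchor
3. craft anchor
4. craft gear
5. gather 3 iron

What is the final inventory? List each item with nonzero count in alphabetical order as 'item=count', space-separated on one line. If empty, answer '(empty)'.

Answer: gear=3 iron=3

Derivation:
After 1 (gather 8 iron): iron=8
After 2 (craft anchor): anchor=2 iron=4
After 3 (craft anchor): anchor=4
After 4 (craft gear): gear=3
After 5 (gather 3 iron): gear=3 iron=3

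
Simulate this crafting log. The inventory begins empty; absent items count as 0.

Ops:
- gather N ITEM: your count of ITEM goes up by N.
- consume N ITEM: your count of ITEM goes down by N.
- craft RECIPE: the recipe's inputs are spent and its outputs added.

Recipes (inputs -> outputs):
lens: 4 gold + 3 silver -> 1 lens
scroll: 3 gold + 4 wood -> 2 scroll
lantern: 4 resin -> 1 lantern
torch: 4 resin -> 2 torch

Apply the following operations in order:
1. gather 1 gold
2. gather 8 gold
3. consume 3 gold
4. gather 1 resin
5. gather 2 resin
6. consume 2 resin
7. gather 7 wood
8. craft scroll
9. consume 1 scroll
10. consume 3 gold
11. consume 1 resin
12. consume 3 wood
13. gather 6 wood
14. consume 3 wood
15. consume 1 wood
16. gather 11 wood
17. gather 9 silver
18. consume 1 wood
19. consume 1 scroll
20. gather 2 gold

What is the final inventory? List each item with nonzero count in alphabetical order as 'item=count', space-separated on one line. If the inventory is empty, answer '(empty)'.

Answer: gold=2 silver=9 wood=12

Derivation:
After 1 (gather 1 gold): gold=1
After 2 (gather 8 gold): gold=9
After 3 (consume 3 gold): gold=6
After 4 (gather 1 resin): gold=6 resin=1
After 5 (gather 2 resin): gold=6 resin=3
After 6 (consume 2 resin): gold=6 resin=1
After 7 (gather 7 wood): gold=6 resin=1 wood=7
After 8 (craft scroll): gold=3 resin=1 scroll=2 wood=3
After 9 (consume 1 scroll): gold=3 resin=1 scroll=1 wood=3
After 10 (consume 3 gold): resin=1 scroll=1 wood=3
After 11 (consume 1 resin): scroll=1 wood=3
After 12 (consume 3 wood): scroll=1
After 13 (gather 6 wood): scroll=1 wood=6
After 14 (consume 3 wood): scroll=1 wood=3
After 15 (consume 1 wood): scroll=1 wood=2
After 16 (gather 11 wood): scroll=1 wood=13
After 17 (gather 9 silver): scroll=1 silver=9 wood=13
After 18 (consume 1 wood): scroll=1 silver=9 wood=12
After 19 (consume 1 scroll): silver=9 wood=12
After 20 (gather 2 gold): gold=2 silver=9 wood=12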